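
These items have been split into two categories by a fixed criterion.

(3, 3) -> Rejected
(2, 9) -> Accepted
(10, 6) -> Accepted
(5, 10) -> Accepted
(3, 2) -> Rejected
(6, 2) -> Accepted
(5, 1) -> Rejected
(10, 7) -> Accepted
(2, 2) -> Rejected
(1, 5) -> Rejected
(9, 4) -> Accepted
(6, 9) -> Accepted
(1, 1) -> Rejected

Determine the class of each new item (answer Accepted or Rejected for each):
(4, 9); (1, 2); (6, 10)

Accepted, Rejected, Accepted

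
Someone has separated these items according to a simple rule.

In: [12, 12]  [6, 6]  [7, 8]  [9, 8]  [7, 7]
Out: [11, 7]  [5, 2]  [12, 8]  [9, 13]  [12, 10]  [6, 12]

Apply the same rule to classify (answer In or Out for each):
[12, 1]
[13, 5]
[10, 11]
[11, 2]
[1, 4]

The common property of the 'In' items is: |first − second| ≤ 1. No 'Out' item has it.
[12, 1]: |12−1| = 11, lacks this property → Out. [13, 5]: |13−5| = 8, lacks this property → Out. [10, 11]: |10−11| = 1, satisfies this → In. [11, 2]: |11−2| = 9, lacks this property → Out. [1, 4]: |1−4| = 3, lacks this property → Out.

Out, Out, In, Out, Out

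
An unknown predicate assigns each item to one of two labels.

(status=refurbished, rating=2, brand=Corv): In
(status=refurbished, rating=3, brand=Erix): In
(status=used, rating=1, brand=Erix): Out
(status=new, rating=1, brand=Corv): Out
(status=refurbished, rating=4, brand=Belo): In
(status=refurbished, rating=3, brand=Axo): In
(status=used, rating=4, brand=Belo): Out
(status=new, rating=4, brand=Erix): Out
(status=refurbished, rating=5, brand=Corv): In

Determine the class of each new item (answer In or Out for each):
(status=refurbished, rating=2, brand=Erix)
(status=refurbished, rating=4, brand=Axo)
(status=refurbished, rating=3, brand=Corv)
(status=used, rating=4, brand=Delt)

Looking at the examples, the only property every 'In' case has and every 'Out' case lacks is: status is refurbished.
(status=refurbished, rating=2, brand=Erix): In (status is refurbished).
(status=refurbished, rating=4, brand=Axo): In (status is refurbished).
(status=refurbished, rating=3, brand=Corv): In (status is refurbished).
(status=used, rating=4, brand=Delt): Out (status is used).

In, In, In, Out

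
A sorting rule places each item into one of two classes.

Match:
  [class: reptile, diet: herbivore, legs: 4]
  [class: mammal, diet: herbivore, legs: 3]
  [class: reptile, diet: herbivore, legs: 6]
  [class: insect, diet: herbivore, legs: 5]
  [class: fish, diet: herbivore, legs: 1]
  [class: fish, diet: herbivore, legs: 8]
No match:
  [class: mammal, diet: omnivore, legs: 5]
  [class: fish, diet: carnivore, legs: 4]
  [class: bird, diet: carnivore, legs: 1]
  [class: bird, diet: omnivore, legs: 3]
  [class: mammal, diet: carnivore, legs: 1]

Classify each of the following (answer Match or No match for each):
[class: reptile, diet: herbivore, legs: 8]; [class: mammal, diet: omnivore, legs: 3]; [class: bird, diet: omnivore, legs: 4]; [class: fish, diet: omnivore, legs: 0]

The distinguishing property — diet is herbivore — holds for all the 'Match' cases and none of the 'No match' cases.
[class: reptile, diet: herbivore, legs: 8]: diet is herbivore, has this property → Match. [class: mammal, diet: omnivore, legs: 3]: diet is omnivore, doesn't qualify → No match. [class: bird, diet: omnivore, legs: 4]: diet is omnivore, doesn't qualify → No match. [class: fish, diet: omnivore, legs: 0]: diet is omnivore, doesn't qualify → No match.

Match, No match, No match, No match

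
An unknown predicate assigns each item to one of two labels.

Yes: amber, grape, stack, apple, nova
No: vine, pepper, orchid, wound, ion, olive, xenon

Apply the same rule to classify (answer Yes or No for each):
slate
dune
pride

Yes, No, No

One predicate separates the groups cleanly: contains 'a'.
slate: has 'a', checks out → Yes.
dune: no 'a', does not satisfy this → No.
pride: no 'a', does not satisfy this → No.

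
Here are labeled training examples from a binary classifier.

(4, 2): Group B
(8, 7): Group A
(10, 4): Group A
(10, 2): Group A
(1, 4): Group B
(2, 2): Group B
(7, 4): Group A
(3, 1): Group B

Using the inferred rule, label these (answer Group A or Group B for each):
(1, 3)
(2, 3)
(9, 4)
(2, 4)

Group B, Group B, Group A, Group B

The pattern is that an item is 'Group A' exactly when: sum ≥ 11.
(1, 3): 1+3 = 4 — lacks this property, so Group B. (2, 3): 2+3 = 5 — lacks this property, so Group B. (9, 4): 9+4 = 13 — matches, so Group A. (2, 4): 2+4 = 6 — lacks this property, so Group B.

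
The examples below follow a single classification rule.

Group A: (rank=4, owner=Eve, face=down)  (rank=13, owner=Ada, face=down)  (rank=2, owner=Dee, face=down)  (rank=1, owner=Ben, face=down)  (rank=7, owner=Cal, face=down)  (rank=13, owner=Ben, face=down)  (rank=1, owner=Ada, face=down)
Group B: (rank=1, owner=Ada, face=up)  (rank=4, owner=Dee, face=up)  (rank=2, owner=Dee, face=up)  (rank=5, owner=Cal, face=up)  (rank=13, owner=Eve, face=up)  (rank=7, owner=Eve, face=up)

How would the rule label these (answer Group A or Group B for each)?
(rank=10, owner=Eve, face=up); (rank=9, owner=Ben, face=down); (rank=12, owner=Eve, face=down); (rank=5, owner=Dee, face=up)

One predicate separates the groups cleanly: face is down.
(rank=10, owner=Eve, face=up): face is up, does not pass → Group B. (rank=9, owner=Ben, face=down): face is down, meets the rule → Group A. (rank=12, owner=Eve, face=down): face is down, meets the rule → Group A. (rank=5, owner=Dee, face=up): face is up, does not pass → Group B.

Group B, Group A, Group A, Group B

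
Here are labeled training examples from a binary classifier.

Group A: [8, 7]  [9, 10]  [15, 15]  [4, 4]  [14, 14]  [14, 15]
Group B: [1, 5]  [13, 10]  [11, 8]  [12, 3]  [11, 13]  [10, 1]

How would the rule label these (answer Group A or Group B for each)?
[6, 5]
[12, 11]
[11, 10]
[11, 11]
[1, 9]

Rule: |first − second| ≤ 1. This holds for each 'Group A' example and fails for each 'Group B' one.
[6, 5]: |6−5| = 1 — has this property, so Group A. [12, 11]: |12−11| = 1 — has this property, so Group A. [11, 10]: |11−10| = 1 — has this property, so Group A. [11, 11]: |11−11| = 0 — has this property, so Group A. [1, 9]: |1−9| = 8 — does not pass, so Group B.

Group A, Group A, Group A, Group A, Group B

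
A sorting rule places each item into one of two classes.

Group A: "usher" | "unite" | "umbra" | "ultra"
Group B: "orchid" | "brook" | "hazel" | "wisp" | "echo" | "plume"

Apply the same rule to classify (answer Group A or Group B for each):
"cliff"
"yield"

Checking candidate rules against both groups, what survives is: starts with 'u'.
"cliff" → starts with 'c' → Group B.
"yield" → starts with 'y' → Group B.

Group B, Group B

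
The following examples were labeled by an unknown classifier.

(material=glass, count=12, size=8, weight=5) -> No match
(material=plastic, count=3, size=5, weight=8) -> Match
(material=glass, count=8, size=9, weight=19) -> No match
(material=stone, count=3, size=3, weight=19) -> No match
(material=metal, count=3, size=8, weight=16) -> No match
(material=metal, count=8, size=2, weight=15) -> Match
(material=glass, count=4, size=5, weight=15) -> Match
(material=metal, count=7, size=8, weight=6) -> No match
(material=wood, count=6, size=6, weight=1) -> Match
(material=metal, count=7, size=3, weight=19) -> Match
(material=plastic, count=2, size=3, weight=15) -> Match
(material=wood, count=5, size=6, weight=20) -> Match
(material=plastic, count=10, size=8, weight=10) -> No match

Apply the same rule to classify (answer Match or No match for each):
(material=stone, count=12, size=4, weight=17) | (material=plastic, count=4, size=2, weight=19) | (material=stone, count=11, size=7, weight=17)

The distinguishing property — material is not stone AND size ≤ 6 — holds for all the 'Match' cases and none of the 'No match' cases.
(material=stone, count=12, size=4, weight=17): No match (material is stone, size = 4).
(material=plastic, count=4, size=2, weight=19): Match (material is plastic, size = 2).
(material=stone, count=11, size=7, weight=17): No match (material is stone, size = 7).

No match, Match, No match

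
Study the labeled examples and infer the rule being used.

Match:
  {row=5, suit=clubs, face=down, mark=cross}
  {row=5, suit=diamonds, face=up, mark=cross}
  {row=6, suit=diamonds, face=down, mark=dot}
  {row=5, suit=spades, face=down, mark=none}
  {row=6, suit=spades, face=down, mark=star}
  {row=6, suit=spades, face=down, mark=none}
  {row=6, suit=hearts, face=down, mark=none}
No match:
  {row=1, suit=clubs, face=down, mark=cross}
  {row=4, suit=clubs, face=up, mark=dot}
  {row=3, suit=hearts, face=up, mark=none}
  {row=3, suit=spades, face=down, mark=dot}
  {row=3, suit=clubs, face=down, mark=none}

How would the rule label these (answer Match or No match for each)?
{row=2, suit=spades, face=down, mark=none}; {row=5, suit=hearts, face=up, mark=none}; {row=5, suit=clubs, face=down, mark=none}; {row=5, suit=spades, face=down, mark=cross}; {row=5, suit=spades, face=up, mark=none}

No match, Match, Match, Match, Match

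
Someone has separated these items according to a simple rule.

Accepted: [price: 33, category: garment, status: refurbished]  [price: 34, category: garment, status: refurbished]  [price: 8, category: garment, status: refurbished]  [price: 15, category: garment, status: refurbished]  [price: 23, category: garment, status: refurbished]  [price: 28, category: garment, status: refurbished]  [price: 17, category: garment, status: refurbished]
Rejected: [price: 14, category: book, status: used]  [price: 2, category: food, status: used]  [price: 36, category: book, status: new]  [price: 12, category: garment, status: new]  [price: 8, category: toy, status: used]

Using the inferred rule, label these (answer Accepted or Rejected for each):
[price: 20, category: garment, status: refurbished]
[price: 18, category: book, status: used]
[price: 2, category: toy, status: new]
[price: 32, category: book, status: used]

Accepted, Rejected, Rejected, Rejected

The classifier is using: status is refurbished.
[price: 20, category: garment, status: refurbished] → status is refurbished → Accepted.
[price: 18, category: book, status: used] → status is used → Rejected.
[price: 2, category: toy, status: new] → status is new → Rejected.
[price: 32, category: book, status: used] → status is used → Rejected.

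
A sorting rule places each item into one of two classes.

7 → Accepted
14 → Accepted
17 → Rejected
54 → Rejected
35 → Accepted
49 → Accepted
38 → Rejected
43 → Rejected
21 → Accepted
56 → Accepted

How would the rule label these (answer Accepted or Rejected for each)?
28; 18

Accepted, Rejected

One predicate separates the groups cleanly: multiple of 7.
28 → 28 = 7·4 → Accepted. 18 → 18 = 7·2 + 4 → Rejected.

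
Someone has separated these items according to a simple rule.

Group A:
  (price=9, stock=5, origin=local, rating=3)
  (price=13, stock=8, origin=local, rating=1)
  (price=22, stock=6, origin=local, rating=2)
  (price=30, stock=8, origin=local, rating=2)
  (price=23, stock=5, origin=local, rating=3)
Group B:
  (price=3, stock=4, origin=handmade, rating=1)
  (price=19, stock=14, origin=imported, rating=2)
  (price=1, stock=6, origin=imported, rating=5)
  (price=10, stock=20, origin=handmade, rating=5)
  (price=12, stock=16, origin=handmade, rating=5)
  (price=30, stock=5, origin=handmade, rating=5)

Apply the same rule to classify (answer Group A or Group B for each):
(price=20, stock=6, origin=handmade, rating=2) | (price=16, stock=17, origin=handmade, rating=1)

Checking candidate rules against both groups, what survives is: origin is local.

Group B, Group B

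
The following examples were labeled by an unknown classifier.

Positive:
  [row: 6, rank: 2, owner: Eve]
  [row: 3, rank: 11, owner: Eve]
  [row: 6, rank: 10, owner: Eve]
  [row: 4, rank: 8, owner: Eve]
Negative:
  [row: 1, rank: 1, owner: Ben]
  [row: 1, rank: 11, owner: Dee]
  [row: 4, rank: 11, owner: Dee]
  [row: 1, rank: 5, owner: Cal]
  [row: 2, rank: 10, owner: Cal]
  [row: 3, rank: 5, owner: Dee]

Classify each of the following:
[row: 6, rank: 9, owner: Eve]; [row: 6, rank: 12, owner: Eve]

The pattern is that an item is 'Positive' exactly when: owner is Eve.
Positive: [row: 6, rank: 9, owner: Eve], since owner is Eve.
Positive: [row: 6, rank: 12, owner: Eve], since owner is Eve.

Positive, Positive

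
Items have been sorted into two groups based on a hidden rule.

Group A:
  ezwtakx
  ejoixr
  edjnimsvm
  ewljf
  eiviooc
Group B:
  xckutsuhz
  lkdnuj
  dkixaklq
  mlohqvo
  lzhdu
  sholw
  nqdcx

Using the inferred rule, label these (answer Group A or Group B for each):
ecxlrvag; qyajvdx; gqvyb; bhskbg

Group A, Group B, Group B, Group B

The classifier is using: contains 'e'.
ecxlrvag → has 'e' → Group A.
qyajvdx → no 'e' → Group B.
gqvyb → no 'e' → Group B.
bhskbg → no 'e' → Group B.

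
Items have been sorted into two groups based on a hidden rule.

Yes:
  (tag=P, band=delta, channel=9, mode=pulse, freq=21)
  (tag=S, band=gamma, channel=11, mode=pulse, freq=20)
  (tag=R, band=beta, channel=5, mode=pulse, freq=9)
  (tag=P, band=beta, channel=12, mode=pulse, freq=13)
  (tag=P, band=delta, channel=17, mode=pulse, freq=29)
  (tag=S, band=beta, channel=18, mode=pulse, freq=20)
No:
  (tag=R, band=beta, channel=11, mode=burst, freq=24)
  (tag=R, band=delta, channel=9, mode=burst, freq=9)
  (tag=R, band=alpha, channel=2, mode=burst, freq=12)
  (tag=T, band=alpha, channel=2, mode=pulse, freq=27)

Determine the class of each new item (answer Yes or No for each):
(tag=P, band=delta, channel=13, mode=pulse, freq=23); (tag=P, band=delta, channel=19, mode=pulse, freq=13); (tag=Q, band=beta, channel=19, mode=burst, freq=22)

A rule that fits every label: mode is pulse AND channel ≥ 5 — true of each 'Yes' example, false of each 'No' one.
Yes: (tag=P, band=delta, channel=13, mode=pulse, freq=23), since mode is pulse, channel = 13. Yes: (tag=P, band=delta, channel=19, mode=pulse, freq=13), since mode is pulse, channel = 19. No: (tag=Q, band=beta, channel=19, mode=burst, freq=22), since mode is burst, channel = 19.

Yes, Yes, No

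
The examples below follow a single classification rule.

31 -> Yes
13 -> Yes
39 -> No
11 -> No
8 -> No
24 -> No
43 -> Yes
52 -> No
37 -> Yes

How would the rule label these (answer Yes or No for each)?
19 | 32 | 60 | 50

Yes, No, No, No

The distinguishing property — ≡ 1 (mod 6) — holds for all the 'Yes' cases and none of the 'No' cases.
19: 19 mod 6 = 1 — qualifies, so Yes.
32: 32 mod 6 = 2 — does not pass, so No.
60: 60 mod 6 = 0 — does not pass, so No.
50: 50 mod 6 = 2 — does not pass, so No.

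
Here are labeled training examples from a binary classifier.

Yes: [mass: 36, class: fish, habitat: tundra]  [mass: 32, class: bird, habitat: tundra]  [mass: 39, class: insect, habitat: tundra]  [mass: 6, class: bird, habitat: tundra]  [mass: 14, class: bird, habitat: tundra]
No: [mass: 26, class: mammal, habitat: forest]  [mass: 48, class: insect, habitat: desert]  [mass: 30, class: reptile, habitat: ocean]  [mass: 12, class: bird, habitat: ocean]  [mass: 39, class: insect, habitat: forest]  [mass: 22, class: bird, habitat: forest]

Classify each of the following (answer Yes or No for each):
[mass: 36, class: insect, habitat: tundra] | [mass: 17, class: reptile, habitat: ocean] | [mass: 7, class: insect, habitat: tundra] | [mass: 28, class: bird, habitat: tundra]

Yes, No, Yes, Yes

The rule appears to be: habitat is tundra.
[mass: 36, class: insect, habitat: tundra]: habitat is tundra, passes → Yes. [mass: 17, class: reptile, habitat: ocean]: habitat is ocean, doesn't qualify → No. [mass: 7, class: insect, habitat: tundra]: habitat is tundra, passes → Yes. [mass: 28, class: bird, habitat: tundra]: habitat is tundra, passes → Yes.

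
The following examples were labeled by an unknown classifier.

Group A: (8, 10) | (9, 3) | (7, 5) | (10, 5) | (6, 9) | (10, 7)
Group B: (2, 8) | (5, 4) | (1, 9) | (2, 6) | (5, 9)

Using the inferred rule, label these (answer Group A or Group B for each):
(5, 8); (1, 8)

Group B, Group B

The simplest hypothesis consistent with all the labels is: first ≥ 6.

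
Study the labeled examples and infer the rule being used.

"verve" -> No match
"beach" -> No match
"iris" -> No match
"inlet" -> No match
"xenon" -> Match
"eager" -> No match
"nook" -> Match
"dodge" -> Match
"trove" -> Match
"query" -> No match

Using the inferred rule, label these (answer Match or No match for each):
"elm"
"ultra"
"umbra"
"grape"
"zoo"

No match, No match, No match, No match, Match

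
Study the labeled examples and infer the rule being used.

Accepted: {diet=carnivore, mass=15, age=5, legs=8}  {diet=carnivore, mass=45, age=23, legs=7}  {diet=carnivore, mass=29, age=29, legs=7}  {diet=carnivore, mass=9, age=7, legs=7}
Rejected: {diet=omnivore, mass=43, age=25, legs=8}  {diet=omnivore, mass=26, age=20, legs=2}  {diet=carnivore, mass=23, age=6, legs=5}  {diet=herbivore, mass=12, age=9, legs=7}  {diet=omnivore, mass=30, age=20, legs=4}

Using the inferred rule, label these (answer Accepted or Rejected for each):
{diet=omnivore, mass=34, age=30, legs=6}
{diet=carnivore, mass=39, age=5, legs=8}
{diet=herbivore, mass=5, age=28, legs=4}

Rejected, Accepted, Rejected

A rule that fits every label: diet is carnivore AND legs ≥ 7 — true of each 'Accepted' example, false of each 'Rejected' one.
{diet=omnivore, mass=34, age=30, legs=6}: Rejected (diet is omnivore, legs = 6). {diet=carnivore, mass=39, age=5, legs=8}: Accepted (diet is carnivore, legs = 8). {diet=herbivore, mass=5, age=28, legs=4}: Rejected (diet is herbivore, legs = 4).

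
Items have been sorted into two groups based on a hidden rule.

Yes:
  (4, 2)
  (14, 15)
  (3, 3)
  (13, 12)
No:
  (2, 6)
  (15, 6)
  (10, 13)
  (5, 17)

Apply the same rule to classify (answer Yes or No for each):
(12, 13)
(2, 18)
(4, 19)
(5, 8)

Yes, No, No, No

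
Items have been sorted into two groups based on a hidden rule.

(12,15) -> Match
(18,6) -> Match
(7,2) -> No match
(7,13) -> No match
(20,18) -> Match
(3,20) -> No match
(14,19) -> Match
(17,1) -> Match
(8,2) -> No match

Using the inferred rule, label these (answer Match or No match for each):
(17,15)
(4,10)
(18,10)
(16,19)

Match, No match, Match, Match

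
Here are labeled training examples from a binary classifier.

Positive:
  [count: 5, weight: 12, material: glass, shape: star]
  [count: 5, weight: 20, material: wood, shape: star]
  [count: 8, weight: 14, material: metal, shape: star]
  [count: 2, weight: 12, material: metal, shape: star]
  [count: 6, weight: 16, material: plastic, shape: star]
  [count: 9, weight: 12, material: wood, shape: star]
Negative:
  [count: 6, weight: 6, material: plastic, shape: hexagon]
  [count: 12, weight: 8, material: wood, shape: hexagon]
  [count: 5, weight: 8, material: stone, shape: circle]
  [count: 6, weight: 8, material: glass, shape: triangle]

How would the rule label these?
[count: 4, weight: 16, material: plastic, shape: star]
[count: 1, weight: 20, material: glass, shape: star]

'Positive' ⟺ shape is star.
[count: 4, weight: 16, material: plastic, shape: star] → shape is star → Positive.
[count: 1, weight: 20, material: glass, shape: star] → shape is star → Positive.

Positive, Positive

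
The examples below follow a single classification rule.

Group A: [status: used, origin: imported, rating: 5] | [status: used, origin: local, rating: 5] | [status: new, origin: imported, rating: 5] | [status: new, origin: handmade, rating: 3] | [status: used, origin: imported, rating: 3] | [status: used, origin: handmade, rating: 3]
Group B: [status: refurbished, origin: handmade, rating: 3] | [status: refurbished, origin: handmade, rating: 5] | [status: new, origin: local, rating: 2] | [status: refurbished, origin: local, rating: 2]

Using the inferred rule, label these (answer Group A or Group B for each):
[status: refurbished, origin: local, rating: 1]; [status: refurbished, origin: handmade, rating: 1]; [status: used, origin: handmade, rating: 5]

Group B, Group B, Group A

The common property of the 'Group A' items is: status is not refurbished AND rating ≥ 3. No 'Group B' item has it.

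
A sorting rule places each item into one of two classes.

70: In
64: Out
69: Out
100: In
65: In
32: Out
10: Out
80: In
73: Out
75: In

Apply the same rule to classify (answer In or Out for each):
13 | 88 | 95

Out, Out, In

The pattern is that an item is 'In' exactly when: multiple of 5 AND at least 32.
13 — 13 = 5·2 + 3, 13 < 32, hence Out. 88 — 88 = 5·17 + 3, 88 ≥ 32, hence Out. 95 — 95 = 5·19, 95 ≥ 32, hence In.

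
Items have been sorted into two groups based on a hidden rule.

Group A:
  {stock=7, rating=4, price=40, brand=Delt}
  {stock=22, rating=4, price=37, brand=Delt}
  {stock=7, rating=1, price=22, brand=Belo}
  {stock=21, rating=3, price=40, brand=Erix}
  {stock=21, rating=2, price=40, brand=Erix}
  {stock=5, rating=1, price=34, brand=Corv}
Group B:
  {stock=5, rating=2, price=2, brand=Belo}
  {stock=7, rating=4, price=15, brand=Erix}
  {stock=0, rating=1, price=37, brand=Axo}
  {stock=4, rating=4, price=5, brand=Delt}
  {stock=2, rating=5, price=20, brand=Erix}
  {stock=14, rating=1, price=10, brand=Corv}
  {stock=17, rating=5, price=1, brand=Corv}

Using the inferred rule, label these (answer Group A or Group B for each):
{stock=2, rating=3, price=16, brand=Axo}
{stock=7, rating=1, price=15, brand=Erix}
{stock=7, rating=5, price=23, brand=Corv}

Every 'Group A' example satisfies: stock ≥ 2 AND price ≥ 22. None of the 'Group B' examples do.
Group B: {stock=2, rating=3, price=16, brand=Axo}, since stock = 2, price = 16.
Group B: {stock=7, rating=1, price=15, brand=Erix}, since stock = 7, price = 15.
Group A: {stock=7, rating=5, price=23, brand=Corv}, since stock = 7, price = 23.

Group B, Group B, Group A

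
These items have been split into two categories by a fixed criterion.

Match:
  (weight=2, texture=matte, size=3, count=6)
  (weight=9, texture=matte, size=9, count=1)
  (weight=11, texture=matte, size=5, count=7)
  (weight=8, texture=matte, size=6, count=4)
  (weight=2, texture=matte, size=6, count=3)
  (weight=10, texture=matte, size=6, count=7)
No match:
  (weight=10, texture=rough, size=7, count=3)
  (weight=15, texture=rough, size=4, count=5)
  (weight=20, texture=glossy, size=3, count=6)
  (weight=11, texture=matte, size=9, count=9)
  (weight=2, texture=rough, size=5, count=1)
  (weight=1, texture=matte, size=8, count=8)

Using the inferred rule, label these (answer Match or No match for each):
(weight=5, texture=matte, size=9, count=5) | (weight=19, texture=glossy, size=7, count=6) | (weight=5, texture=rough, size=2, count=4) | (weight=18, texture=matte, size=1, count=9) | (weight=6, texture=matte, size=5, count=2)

The pattern is that an item is 'Match' exactly when: texture is matte AND count ≤ 7.
Match: (weight=5, texture=matte, size=9, count=5), since texture is matte, count = 5. No match: (weight=19, texture=glossy, size=7, count=6), since texture is glossy, count = 6. No match: (weight=5, texture=rough, size=2, count=4), since texture is rough, count = 4. No match: (weight=18, texture=matte, size=1, count=9), since texture is matte, count = 9. Match: (weight=6, texture=matte, size=5, count=2), since texture is matte, count = 2.

Match, No match, No match, No match, Match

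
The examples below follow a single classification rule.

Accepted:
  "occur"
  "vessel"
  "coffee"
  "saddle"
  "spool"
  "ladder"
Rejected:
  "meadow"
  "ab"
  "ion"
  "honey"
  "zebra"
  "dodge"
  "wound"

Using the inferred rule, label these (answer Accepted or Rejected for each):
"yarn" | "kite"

Rejected, Rejected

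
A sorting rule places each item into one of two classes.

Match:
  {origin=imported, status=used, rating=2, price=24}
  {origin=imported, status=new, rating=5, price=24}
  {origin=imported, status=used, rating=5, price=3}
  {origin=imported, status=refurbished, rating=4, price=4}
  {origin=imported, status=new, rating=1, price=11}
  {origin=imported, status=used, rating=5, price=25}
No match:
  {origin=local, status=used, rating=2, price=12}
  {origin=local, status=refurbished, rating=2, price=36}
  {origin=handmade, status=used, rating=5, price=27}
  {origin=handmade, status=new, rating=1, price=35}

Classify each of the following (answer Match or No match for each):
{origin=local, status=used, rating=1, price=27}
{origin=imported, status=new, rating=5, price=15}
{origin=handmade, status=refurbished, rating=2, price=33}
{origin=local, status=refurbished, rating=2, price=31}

The common property of the 'Match' items is: origin is imported. No 'No match' item has it.
{origin=local, status=used, rating=1, price=27} — origin is local, hence No match. {origin=imported, status=new, rating=5, price=15} — origin is imported, hence Match. {origin=handmade, status=refurbished, rating=2, price=33} — origin is handmade, hence No match. {origin=local, status=refurbished, rating=2, price=31} — origin is local, hence No match.

No match, Match, No match, No match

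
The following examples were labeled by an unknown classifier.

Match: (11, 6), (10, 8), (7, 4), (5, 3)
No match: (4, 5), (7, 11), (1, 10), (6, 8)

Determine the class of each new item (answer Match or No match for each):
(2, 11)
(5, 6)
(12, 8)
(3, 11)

The distinguishing property — first > second — holds for all the 'Match' cases and none of the 'No match' cases.
(2, 11): 2 < 11, does not fit → No match.
(5, 6): 5 < 6, does not fit → No match.
(12, 8): 12 > 8, passes → Match.
(3, 11): 3 < 11, does not fit → No match.

No match, No match, Match, No match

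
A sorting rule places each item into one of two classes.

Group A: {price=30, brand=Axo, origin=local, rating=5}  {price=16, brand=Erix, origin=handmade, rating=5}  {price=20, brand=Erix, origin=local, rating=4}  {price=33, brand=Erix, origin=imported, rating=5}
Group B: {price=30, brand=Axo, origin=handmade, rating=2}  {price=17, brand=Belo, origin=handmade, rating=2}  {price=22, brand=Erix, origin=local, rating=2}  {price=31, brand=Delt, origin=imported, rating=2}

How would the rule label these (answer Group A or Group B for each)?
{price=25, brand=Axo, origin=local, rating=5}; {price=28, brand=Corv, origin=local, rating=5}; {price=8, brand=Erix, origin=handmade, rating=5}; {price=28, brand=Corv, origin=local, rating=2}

Group A, Group A, Group A, Group B

Rule: rating ≥ 4. This holds for each 'Group A' example and fails for each 'Group B' one.
{price=25, brand=Axo, origin=local, rating=5} → rating = 5 → Group A. {price=28, brand=Corv, origin=local, rating=5} → rating = 5 → Group A. {price=8, brand=Erix, origin=handmade, rating=5} → rating = 5 → Group A. {price=28, brand=Corv, origin=local, rating=2} → rating = 2 → Group B.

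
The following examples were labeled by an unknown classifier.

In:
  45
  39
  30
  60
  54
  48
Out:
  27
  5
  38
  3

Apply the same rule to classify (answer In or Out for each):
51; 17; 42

The pattern is that an item is 'In' exactly when: multiple of 3 AND at least 30.
In: 51, since 51 = 3·17, 51 ≥ 30.
Out: 17, since 17 = 3·5 + 2, 17 < 30.
In: 42, since 42 = 3·14, 42 ≥ 30.

In, Out, In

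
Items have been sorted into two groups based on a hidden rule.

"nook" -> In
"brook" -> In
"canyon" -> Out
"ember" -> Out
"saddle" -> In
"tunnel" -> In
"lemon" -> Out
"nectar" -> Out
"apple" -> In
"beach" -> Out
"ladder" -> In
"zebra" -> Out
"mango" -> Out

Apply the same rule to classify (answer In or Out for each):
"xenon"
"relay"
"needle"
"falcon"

Out, Out, In, Out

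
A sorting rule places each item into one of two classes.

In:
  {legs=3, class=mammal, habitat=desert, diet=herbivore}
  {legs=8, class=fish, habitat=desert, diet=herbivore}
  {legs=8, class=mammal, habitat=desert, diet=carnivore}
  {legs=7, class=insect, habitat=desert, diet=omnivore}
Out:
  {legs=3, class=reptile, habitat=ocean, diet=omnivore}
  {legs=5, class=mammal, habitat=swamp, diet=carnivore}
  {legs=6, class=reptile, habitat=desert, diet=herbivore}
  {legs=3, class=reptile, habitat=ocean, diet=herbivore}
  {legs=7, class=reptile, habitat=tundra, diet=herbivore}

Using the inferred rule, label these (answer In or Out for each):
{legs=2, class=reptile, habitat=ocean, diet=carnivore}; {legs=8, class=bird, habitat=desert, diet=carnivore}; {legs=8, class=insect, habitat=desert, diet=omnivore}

All 'In' examples share one property — habitat is desert AND legs ≠ 6 — and every 'Out' example lacks it.
{legs=2, class=reptile, habitat=ocean, diet=carnivore}: Out (habitat is ocean, legs = 2).
{legs=8, class=bird, habitat=desert, diet=carnivore}: In (habitat is desert, legs = 8).
{legs=8, class=insect, habitat=desert, diet=omnivore}: In (habitat is desert, legs = 8).

Out, In, In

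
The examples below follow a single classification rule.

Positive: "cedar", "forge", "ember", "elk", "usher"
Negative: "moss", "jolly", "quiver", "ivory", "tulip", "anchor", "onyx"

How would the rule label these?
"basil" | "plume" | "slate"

Negative, Positive, Positive

All 'Positive' examples share one property — odd length AND contains 'e' — and every 'Negative' example lacks it.
"basil": Negative (length 5, no 'e'). "plume": Positive (length 5, has 'e'). "slate": Positive (length 5, has 'e').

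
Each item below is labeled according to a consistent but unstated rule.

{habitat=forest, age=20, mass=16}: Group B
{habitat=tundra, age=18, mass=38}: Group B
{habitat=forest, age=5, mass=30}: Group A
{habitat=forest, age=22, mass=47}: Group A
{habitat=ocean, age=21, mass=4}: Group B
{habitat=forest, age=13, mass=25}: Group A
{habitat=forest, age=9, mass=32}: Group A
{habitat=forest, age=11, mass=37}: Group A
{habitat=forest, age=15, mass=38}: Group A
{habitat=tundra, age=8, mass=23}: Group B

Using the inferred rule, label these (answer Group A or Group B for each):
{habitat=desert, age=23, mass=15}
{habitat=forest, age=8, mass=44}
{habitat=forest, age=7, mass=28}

Group B, Group A, Group A

All 'Group A' examples share one property — habitat is forest AND mass ≥ 23 — and every 'Group B' example lacks it.
{habitat=desert, age=23, mass=15} → habitat is desert, mass = 15 → Group B. {habitat=forest, age=8, mass=44} → habitat is forest, mass = 44 → Group A. {habitat=forest, age=7, mass=28} → habitat is forest, mass = 28 → Group A.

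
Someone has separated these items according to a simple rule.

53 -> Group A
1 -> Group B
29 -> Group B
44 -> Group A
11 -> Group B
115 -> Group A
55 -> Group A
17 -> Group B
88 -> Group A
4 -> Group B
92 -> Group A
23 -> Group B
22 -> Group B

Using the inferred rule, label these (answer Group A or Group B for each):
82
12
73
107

A rule that fits every label: at least 44 — true of each 'Group A' example, false of each 'Group B' one.
82: Group A (82 ≥ 44).
12: Group B (12 < 44).
73: Group A (73 ≥ 44).
107: Group A (107 ≥ 44).

Group A, Group B, Group A, Group A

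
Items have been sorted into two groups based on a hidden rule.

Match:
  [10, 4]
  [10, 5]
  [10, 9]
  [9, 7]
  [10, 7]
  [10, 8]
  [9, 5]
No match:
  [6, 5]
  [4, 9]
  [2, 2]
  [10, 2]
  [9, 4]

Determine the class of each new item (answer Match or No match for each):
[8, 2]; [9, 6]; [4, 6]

No match, Match, No match

The distinguishing property — sum ≥ 14 — holds for all the 'Match' cases and none of the 'No match' cases.
[8, 2] → 8+2 = 10 → No match.
[9, 6] → 9+6 = 15 → Match.
[4, 6] → 4+6 = 10 → No match.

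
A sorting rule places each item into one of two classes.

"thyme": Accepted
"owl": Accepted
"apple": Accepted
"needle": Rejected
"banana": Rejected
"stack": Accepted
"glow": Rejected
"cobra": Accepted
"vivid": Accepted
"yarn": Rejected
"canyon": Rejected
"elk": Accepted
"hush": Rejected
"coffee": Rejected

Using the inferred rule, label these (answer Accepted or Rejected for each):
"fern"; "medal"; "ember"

'Accepted' ⟺ odd length.

Rejected, Accepted, Accepted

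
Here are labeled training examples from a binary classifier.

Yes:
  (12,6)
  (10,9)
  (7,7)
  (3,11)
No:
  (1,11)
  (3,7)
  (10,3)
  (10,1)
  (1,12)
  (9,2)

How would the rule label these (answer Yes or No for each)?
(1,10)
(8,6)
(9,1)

The pattern is that an item is 'Yes' exactly when: sum ≥ 14.
(1,10): No (1+10 = 11). (8,6): Yes (8+6 = 14). (9,1): No (9+1 = 10).

No, Yes, No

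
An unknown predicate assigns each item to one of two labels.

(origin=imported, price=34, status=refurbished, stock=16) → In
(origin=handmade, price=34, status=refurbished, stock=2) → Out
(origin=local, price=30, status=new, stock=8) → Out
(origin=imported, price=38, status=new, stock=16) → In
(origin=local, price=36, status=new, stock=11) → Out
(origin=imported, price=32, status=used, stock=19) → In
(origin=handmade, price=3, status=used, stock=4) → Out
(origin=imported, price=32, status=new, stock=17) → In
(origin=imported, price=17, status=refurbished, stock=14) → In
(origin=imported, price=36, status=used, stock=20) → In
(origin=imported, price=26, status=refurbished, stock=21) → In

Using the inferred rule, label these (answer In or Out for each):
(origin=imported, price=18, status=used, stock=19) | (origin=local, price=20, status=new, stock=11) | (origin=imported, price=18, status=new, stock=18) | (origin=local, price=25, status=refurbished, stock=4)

In, Out, In, Out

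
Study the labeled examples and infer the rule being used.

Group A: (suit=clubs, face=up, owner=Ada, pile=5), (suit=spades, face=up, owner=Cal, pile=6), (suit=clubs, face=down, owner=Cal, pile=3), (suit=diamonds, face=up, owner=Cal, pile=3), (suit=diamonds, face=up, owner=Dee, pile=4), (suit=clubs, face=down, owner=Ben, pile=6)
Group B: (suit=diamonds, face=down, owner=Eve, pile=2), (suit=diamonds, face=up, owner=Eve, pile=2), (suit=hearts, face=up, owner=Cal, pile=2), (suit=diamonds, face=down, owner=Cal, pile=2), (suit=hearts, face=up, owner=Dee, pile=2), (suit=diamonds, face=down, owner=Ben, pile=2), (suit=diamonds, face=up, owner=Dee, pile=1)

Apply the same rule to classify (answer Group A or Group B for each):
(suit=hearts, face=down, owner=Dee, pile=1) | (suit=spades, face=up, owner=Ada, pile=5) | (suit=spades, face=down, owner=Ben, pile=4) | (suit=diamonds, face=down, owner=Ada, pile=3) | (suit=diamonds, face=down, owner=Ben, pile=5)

The simplest hypothesis consistent with all the labels is: pile ≥ 3.

Group B, Group A, Group A, Group A, Group A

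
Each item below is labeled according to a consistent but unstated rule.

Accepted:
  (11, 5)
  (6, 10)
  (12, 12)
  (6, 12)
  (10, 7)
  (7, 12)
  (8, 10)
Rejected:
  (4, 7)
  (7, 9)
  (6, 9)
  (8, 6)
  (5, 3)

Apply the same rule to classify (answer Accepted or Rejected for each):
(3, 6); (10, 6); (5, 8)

The common property of the 'Accepted' items is: max ≥ 10. No 'Rejected' item has it.
(3, 6): max 6, does not fit → Rejected.
(10, 6): max 10, satisfies this → Accepted.
(5, 8): max 8, does not fit → Rejected.

Rejected, Accepted, Rejected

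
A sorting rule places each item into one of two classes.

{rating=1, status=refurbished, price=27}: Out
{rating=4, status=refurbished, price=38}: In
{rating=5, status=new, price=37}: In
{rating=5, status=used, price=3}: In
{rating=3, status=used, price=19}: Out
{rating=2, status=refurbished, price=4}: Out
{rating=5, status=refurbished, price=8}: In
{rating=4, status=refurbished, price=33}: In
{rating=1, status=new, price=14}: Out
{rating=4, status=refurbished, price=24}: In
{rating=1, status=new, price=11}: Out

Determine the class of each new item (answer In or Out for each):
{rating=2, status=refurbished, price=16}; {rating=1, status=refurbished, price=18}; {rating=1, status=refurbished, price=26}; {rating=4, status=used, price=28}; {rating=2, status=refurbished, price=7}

Out, Out, Out, In, Out

Rule: rating ≥ 4. This holds for each 'In' example and fails for each 'Out' one.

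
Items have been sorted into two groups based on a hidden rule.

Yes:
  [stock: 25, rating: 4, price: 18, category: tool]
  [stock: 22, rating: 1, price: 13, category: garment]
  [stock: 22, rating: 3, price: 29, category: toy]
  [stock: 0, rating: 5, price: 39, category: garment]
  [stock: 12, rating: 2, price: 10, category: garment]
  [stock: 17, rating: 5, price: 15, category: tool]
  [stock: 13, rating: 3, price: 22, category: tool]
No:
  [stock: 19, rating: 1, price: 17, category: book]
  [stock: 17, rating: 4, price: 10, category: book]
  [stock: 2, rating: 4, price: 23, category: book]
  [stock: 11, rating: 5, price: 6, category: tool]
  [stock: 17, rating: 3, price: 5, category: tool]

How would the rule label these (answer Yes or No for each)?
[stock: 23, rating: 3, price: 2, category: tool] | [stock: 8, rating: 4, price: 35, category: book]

Rule: category is not book AND price ≥ 10. This holds for each 'Yes' example and fails for each 'No' one.
[stock: 23, rating: 3, price: 2, category: tool] — category is tool, price = 2, hence No.
[stock: 8, rating: 4, price: 35, category: book] — category is book, price = 35, hence No.

No, No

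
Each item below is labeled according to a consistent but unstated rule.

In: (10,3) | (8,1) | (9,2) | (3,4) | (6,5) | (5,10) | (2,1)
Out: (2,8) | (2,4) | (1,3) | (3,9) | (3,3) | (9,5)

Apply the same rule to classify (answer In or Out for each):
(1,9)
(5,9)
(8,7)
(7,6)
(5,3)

Out, Out, In, In, Out

Rule: sum is odd. This holds for each 'In' example and fails for each 'Out' one.
(1,9): 1+9 = 10, fails this test → Out. (5,9): 5+9 = 14, fails this test → Out. (8,7): 8+7 = 15, has this property → In. (7,6): 7+6 = 13, has this property → In. (5,3): 5+3 = 8, fails this test → Out.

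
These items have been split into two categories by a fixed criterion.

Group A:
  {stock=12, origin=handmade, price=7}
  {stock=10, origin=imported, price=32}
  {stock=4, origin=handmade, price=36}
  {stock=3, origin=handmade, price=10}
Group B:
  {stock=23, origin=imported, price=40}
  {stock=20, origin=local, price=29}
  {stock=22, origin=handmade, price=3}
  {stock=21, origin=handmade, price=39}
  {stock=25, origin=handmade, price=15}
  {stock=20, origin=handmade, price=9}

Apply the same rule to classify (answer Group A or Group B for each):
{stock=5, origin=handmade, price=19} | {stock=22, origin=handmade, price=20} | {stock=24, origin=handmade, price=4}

The common property of the 'Group A' items is: stock ≤ 12. No 'Group B' item has it.
Group A: {stock=5, origin=handmade, price=19}, since stock = 5. Group B: {stock=22, origin=handmade, price=20}, since stock = 22. Group B: {stock=24, origin=handmade, price=4}, since stock = 24.

Group A, Group B, Group B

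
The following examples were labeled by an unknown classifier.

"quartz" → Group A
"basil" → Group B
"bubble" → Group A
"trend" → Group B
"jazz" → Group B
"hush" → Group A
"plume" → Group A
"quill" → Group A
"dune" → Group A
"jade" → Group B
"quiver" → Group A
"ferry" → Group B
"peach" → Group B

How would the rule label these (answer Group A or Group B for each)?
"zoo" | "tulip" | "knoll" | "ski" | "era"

Group B, Group A, Group B, Group B, Group B

The rule appears to be: contains 'u'.
"zoo": no 'u' — doesn't match, so Group B.
"tulip": has 'u' — passes, so Group A.
"knoll": no 'u' — doesn't match, so Group B.
"ski": no 'u' — doesn't match, so Group B.
"era": no 'u' — doesn't match, so Group B.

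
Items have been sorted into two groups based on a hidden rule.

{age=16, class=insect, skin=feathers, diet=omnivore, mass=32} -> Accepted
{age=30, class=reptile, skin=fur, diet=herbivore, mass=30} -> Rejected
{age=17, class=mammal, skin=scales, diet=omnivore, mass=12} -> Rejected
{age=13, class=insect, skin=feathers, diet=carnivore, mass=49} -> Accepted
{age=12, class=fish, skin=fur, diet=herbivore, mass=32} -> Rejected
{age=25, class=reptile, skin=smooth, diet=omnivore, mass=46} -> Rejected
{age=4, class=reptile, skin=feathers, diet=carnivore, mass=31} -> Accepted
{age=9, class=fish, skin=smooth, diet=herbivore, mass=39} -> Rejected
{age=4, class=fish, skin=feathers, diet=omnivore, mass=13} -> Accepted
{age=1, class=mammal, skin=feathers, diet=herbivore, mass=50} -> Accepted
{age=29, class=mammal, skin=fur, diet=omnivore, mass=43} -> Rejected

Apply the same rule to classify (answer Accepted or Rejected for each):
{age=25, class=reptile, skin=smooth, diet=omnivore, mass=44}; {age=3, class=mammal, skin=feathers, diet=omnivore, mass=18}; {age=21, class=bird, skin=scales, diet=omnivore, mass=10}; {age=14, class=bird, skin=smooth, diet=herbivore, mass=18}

Rejected, Accepted, Rejected, Rejected

The pattern is that an item is 'Accepted' exactly when: skin is feathers.
{age=25, class=reptile, skin=smooth, diet=omnivore, mass=44}: Rejected (skin is smooth).
{age=3, class=mammal, skin=feathers, diet=omnivore, mass=18}: Accepted (skin is feathers).
{age=21, class=bird, skin=scales, diet=omnivore, mass=10}: Rejected (skin is scales).
{age=14, class=bird, skin=smooth, diet=herbivore, mass=18}: Rejected (skin is smooth).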